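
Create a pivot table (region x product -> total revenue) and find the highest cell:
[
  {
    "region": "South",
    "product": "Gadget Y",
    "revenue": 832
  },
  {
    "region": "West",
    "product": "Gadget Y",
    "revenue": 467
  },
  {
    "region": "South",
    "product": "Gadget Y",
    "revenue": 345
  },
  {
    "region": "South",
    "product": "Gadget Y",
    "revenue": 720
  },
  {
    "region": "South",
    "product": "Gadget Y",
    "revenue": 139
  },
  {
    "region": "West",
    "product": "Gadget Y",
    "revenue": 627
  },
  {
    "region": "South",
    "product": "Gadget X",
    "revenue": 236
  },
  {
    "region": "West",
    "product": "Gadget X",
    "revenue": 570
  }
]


Pivot: region (rows) x product (columns) -> total revenue

     Gadget X      Gadget Y    
South          236          2036  
West           570          1094  

Highest: South / Gadget Y = $2036

South / Gadget Y = $2036


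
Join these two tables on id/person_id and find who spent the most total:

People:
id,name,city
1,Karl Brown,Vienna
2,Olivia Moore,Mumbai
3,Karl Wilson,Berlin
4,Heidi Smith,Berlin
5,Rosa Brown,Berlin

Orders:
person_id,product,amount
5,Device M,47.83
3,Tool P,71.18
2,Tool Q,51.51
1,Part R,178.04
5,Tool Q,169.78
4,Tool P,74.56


Join on: people.id = orders.person_id

Joined rows:
  Rosa Brown (Berlin) bought Device M for $47.83
  Karl Wilson (Berlin) bought Tool P for $71.18
  Olivia Moore (Mumbai) bought Tool Q for $51.51
  Karl Brown (Vienna) bought Part R for $178.04
  Rosa Brown (Berlin) bought Tool Q for $169.78
  Heidi Smith (Berlin) bought Tool P for $74.56

Total per person:
  Rosa Brown: $217.61
  Karl Brown: $178.04
  Heidi Smith: $74.56
  Karl Wilson: $71.18
  Olivia Moore: $51.51

Top spender: Rosa Brown ($217.61)

Rosa Brown ($217.61)


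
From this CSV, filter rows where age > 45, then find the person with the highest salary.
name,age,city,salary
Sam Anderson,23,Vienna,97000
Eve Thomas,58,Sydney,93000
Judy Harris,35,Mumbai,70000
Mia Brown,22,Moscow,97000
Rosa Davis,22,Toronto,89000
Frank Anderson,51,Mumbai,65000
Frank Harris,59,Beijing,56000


Filter: age > 45
Sort by: salary (descending)

Filtered records (3):
  Eve Thomas, age 58, salary $93000
  Frank Anderson, age 51, salary $65000
  Frank Harris, age 59, salary $56000

Highest salary: Eve Thomas ($93000)

Eve Thomas


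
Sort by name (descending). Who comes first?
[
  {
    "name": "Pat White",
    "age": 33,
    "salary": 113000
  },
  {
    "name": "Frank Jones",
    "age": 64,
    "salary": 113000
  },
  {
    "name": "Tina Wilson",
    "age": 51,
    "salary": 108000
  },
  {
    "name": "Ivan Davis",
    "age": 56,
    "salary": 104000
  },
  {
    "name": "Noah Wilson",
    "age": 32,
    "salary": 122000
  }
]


Sort by: name (descending)

Sorted order:
  1. Tina Wilson (name = Tina Wilson)
  2. Pat White (name = Pat White)
  3. Noah Wilson (name = Noah Wilson)
  4. Ivan Davis (name = Ivan Davis)
  5. Frank Jones (name = Frank Jones)

First: Tina Wilson

Tina Wilson


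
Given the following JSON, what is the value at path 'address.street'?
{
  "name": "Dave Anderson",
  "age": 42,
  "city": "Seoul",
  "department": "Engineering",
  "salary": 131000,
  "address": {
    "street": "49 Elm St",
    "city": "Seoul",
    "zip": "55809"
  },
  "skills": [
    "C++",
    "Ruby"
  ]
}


Query: address.street
Path: address -> street
Value: 49 Elm St

49 Elm St


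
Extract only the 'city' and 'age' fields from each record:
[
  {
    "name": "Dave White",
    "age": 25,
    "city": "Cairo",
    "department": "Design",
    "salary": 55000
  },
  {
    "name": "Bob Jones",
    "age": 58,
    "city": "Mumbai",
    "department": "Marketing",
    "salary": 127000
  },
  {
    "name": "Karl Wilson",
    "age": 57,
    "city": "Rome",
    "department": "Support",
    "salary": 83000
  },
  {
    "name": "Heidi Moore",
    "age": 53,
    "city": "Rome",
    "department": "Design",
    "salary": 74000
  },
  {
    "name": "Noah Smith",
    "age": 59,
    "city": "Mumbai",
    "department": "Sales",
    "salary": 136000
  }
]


Original: 5 records with fields: name, age, city, department, salary
Keep: ['city', 'age']
Drop: ['name', 'department', 'salary']
Result: 5 records, 2 fields each

[
  {
    "city": "Cairo",
    "age": 25
  },
  {
    "city": "Mumbai",
    "age": 58
  },
  {
    "city": "Rome",
    "age": 57
  },
  {
    "city": "Rome",
    "age": 53
  },
  {
    "city": "Mumbai",
    "age": 59
  }
]


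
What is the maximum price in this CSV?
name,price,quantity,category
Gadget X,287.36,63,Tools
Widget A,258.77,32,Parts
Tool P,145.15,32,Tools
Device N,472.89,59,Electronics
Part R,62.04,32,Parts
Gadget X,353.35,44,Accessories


Computing maximum price:
Values: [287.36, 258.77, 145.15, 472.89, 62.04, 353.35]
Max = 472.89

472.89


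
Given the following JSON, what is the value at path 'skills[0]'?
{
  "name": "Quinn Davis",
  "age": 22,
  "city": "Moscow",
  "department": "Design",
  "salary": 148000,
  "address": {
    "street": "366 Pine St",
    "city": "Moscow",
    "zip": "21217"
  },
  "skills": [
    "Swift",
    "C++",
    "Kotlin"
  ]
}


Query: skills[0]
Path: skills -> first element
Value: Swift

Swift


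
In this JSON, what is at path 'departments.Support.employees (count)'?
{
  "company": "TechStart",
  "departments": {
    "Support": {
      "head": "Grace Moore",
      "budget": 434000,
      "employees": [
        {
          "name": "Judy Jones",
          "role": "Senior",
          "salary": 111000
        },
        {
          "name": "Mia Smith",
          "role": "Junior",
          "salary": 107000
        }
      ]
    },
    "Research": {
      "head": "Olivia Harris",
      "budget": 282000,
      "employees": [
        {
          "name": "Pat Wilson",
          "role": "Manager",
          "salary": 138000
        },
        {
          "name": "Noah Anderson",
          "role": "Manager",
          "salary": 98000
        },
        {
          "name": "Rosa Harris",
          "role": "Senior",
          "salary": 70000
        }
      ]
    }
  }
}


Path: departments.Support.employees (count)

Navigate:
  -> departments
  -> Support
  -> employees (array, length 2)

2


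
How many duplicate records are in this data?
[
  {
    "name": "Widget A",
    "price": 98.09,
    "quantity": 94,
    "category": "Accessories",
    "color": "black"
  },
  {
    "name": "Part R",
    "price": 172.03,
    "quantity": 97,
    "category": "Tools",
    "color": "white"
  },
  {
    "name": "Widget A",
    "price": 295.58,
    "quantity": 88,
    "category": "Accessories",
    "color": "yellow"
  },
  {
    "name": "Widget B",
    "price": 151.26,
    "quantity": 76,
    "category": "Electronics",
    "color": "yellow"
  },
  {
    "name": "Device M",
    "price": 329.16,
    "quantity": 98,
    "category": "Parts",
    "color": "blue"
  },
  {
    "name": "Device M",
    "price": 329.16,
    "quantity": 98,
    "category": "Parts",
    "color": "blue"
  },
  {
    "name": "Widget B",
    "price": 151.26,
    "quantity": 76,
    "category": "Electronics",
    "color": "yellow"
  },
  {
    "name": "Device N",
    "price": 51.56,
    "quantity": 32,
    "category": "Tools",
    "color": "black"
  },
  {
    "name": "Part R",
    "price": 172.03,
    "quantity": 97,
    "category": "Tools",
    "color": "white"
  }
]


Checking 9 records for duplicates:

  Row 1: Widget A ($98.09, qty 94)
  Row 2: Part R ($172.03, qty 97)
  Row 3: Widget A ($295.58, qty 88)
  Row 4: Widget B ($151.26, qty 76)
  Row 5: Device M ($329.16, qty 98)
  Row 6: Device M ($329.16, qty 98) <-- DUPLICATE
  Row 7: Widget B ($151.26, qty 76) <-- DUPLICATE
  Row 8: Device N ($51.56, qty 32)
  Row 9: Part R ($172.03, qty 97) <-- DUPLICATE

Duplicates found: 3
Unique records: 6

3 duplicates, 6 unique


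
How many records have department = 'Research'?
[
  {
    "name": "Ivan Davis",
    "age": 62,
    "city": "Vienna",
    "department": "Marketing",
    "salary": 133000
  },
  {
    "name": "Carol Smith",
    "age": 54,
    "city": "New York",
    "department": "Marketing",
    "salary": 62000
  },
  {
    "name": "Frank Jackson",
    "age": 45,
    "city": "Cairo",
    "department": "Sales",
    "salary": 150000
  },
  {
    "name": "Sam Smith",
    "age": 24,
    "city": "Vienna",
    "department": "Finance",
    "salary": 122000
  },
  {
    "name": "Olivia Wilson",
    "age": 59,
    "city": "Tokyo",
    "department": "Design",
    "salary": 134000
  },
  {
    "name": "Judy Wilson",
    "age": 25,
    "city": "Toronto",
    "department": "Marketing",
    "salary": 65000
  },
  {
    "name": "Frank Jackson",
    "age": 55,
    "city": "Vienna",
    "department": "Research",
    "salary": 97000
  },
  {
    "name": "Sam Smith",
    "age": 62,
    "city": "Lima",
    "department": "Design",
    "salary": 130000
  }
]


Data: 8 records
Condition: department = 'Research'

Checking each record:
  Ivan Davis: Marketing
  Carol Smith: Marketing
  Frank Jackson: Sales
  Sam Smith: Finance
  Olivia Wilson: Design
  Judy Wilson: Marketing
  Frank Jackson: Research MATCH
  Sam Smith: Design

Count: 1

1


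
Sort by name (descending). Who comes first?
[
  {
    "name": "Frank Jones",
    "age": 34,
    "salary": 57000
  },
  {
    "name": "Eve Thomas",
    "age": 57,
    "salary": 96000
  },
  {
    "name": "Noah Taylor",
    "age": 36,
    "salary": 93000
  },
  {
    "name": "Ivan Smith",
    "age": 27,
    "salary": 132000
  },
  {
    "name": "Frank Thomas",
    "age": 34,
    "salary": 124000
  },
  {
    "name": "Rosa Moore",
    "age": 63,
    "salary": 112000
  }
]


Sort by: name (descending)

Sorted order:
  1. Rosa Moore (name = Rosa Moore)
  2. Noah Taylor (name = Noah Taylor)
  3. Ivan Smith (name = Ivan Smith)
  4. Frank Thomas (name = Frank Thomas)
  5. Frank Jones (name = Frank Jones)
  6. Eve Thomas (name = Eve Thomas)

First: Rosa Moore

Rosa Moore


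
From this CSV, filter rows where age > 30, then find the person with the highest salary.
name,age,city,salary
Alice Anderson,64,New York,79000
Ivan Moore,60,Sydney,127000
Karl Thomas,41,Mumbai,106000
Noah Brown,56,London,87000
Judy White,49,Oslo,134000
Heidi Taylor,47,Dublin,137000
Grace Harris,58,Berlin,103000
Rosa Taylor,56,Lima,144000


Filter: age > 30
Sort by: salary (descending)

Filtered records (8):
  Rosa Taylor, age 56, salary $144000
  Heidi Taylor, age 47, salary $137000
  Judy White, age 49, salary $134000
  Ivan Moore, age 60, salary $127000
  Karl Thomas, age 41, salary $106000
  Grace Harris, age 58, salary $103000
  Noah Brown, age 56, salary $87000
  Alice Anderson, age 64, salary $79000

Highest salary: Rosa Taylor ($144000)

Rosa Taylor


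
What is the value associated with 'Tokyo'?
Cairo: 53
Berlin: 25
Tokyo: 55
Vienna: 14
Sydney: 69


Looking up key 'Tokyo'
Value: 55

55


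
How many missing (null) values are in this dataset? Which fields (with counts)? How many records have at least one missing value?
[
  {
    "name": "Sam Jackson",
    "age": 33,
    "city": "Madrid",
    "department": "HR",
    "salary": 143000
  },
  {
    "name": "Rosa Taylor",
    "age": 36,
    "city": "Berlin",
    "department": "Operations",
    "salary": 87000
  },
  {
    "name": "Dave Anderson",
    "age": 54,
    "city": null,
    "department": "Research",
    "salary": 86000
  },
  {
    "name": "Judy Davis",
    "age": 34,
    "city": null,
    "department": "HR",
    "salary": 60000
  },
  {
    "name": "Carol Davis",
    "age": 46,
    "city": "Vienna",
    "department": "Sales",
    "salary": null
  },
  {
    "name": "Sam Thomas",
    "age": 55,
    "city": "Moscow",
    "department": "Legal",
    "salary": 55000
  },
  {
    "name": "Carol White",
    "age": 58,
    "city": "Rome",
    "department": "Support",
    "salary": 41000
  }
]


Checking for missing (null) values in 7 records:

  Sam Jackson: complete
  Rosa Taylor: complete
  Dave Anderson: city
  Judy Davis: city
  Carol Davis: salary
  Sam Thomas: complete
  Carol White: complete

Per field:
  name: 0 missing
  age: 0 missing
  city: 2 missing
  department: 0 missing
  salary: 1 missing

Total missing values: 3
Records with any missing: 3

3 missing values (city: 2, salary: 1); 3 incomplete records


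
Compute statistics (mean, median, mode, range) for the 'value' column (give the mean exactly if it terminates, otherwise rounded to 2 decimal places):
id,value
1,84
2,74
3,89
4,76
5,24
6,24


Data: [84, 74, 89, 76, 24, 24]
Count: 6
Sum: 371
Mean: 371/6 ≈ 61.83 (rounded to 2 decimal places)
Sorted: [24, 24, 74, 76, 84, 89]
Median: 75.0
Mode: 24 (2 times)
Range: 89 - 24 = 65
Min: 24, Max: 89

mean≈61.83, median=75.0, mode=24, range=65


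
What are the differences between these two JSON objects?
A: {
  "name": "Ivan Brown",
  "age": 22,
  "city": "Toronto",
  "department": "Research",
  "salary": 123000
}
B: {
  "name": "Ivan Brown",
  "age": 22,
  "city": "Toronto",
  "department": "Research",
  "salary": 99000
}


Comparing each field (in key order):
  name: same
  age: same
  city: same
  department: same
  salary: DIFFERENT
Differences:
  salary: 123000 -> 99000

1 field(s) changed

1 change: salary


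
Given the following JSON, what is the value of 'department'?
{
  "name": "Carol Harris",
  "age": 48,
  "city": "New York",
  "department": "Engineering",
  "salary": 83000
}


Looking up field 'department'
Value: Engineering

Engineering


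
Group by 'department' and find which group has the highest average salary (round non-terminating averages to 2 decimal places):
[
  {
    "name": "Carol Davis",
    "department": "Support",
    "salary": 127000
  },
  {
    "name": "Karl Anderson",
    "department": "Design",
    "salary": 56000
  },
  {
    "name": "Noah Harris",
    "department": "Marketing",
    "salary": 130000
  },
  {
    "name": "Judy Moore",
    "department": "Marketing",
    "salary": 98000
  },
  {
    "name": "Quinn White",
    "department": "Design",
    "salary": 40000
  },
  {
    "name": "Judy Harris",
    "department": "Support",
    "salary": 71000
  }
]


Group by: department

Groups:
  Design: 2 people, avg salary = 96000/2 = $48000
  Marketing: 2 people, avg salary = 228000/2 = $114000
  Support: 2 people, avg salary = 198000/2 = $99000

Highest average salary: Marketing ($114000)

Marketing ($114000)


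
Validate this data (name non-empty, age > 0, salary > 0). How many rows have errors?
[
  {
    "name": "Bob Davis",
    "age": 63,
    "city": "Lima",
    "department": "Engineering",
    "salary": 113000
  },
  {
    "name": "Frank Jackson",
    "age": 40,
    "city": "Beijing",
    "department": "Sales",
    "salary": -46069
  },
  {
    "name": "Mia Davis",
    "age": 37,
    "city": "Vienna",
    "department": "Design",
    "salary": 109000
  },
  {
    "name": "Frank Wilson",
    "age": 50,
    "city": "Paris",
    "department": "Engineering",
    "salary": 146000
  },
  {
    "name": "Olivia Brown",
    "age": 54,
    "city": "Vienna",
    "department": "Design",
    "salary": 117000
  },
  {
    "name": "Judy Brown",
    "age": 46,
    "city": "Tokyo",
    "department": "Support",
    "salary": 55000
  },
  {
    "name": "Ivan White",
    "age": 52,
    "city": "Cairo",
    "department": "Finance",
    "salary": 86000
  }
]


Validating 7 records:
Rules: name non-empty, age > 0, salary > 0

  Row 1 (Bob Davis): OK
  Row 2 (Frank Jackson): negative salary: -46069
  Row 3 (Mia Davis): OK
  Row 4 (Frank Wilson): OK
  Row 5 (Olivia Brown): OK
  Row 6 (Judy Brown): OK
  Row 7 (Ivan White): OK

Total errors: 1

1 errors


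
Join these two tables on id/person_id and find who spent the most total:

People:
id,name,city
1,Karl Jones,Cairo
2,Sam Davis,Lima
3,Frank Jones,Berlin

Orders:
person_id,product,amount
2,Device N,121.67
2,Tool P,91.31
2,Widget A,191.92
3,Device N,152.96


Join on: people.id = orders.person_id

Joined rows:
  Sam Davis (Lima) bought Device N for $121.67
  Sam Davis (Lima) bought Tool P for $91.31
  Sam Davis (Lima) bought Widget A for $191.92
  Frank Jones (Berlin) bought Device N for $152.96

Total per person:
  Sam Davis: $404.90
  Frank Jones: $152.96

Top spender: Sam Davis ($404.90)

Sam Davis ($404.90)


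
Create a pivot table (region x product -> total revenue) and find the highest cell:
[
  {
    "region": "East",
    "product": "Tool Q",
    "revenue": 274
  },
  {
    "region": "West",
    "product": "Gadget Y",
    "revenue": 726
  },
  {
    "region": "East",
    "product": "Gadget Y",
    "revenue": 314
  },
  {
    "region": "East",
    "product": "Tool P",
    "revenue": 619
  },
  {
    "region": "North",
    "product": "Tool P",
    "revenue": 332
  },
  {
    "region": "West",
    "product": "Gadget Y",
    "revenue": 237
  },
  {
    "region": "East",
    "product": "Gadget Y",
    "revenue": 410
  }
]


Pivot: region (rows) x product (columns) -> total revenue

     Gadget Y      Tool P        Tool Q      
East           724           619           274  
North            0           332             0  
West           963             0             0  

Highest: West / Gadget Y = $963

West / Gadget Y = $963


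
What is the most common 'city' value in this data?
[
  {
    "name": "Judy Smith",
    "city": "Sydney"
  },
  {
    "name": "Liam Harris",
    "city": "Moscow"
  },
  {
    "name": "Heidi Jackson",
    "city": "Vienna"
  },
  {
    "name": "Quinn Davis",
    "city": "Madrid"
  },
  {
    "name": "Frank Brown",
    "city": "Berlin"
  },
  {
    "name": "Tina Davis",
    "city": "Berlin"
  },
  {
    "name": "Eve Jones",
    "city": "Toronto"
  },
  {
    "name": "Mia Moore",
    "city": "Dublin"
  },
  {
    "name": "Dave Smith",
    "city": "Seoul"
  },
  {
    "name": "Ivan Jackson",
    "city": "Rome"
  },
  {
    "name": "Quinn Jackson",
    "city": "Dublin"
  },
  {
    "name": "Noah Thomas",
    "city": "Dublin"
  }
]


Counting 'city' values across 12 records:

  Dublin: 3 ###
  Berlin: 2 ##
  Sydney: 1 #
  Moscow: 1 #
  Vienna: 1 #
  Madrid: 1 #
  Toronto: 1 #
  Seoul: 1 #
  Rome: 1 #

Most common: Dublin (3 times)

Dublin (3 times)


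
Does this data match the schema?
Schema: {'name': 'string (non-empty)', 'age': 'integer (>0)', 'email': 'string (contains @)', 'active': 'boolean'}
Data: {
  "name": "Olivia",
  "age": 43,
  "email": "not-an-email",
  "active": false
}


Validating each field against schema:
  name: OK (non-empty string)
  age: OK (positive integer)
  email: FAIL ("not-an-email" does not contain @)
  active: OK (boolean)

Result: INVALID (1 error: email)

INVALID (1 error: email)


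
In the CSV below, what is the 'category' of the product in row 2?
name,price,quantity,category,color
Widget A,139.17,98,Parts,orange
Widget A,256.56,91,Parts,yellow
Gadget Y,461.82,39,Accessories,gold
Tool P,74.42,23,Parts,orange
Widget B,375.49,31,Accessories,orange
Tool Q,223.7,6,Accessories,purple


Query: Row 2 ('Widget A'), column 'category'
Value: Parts

Parts


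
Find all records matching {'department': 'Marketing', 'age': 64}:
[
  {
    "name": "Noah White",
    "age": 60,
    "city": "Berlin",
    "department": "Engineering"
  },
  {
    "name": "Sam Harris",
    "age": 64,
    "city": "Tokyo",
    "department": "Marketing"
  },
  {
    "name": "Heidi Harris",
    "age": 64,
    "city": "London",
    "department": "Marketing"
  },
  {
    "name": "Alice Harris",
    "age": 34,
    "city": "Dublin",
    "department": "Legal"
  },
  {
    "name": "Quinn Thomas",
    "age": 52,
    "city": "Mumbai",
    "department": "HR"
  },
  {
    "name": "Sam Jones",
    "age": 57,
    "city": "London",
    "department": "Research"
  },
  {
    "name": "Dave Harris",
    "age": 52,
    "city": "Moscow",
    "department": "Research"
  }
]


Search criteria: {'department': 'Marketing', 'age': 64}

Checking 7 records:
  Noah White: {department: Engineering, age: 60}
  Sam Harris: {department: Marketing, age: 64} <-- MATCH
  Heidi Harris: {department: Marketing, age: 64} <-- MATCH
  Alice Harris: {department: Legal, age: 34}
  Quinn Thomas: {department: HR, age: 52}
  Sam Jones: {department: Research, age: 57}
  Dave Harris: {department: Research, age: 52}

Matches: ["Sam Harris", "Heidi Harris"]

["Sam Harris", "Heidi Harris"]


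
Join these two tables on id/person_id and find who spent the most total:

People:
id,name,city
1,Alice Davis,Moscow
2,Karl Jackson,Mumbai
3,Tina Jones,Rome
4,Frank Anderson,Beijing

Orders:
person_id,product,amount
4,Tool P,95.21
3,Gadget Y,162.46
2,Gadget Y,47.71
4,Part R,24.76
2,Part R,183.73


Join on: people.id = orders.person_id

Joined rows:
  Frank Anderson (Beijing) bought Tool P for $95.21
  Tina Jones (Rome) bought Gadget Y for $162.46
  Karl Jackson (Mumbai) bought Gadget Y for $47.71
  Frank Anderson (Beijing) bought Part R for $24.76
  Karl Jackson (Mumbai) bought Part R for $183.73

Total per person:
  Karl Jackson: $231.44
  Tina Jones: $162.46
  Frank Anderson: $119.97

Top spender: Karl Jackson ($231.44)

Karl Jackson ($231.44)


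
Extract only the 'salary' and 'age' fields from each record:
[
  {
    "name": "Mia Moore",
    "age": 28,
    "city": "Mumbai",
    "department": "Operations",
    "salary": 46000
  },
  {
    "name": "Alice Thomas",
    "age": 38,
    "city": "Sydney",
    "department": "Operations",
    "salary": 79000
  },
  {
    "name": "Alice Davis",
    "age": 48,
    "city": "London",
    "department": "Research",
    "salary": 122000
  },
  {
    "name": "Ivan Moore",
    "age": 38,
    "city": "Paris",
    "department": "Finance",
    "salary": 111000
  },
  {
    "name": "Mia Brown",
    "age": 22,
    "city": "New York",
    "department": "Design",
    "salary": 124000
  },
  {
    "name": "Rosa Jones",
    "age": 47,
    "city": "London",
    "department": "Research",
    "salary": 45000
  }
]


Original: 6 records with fields: name, age, city, department, salary
Keep: ['salary', 'age']
Drop: ['name', 'city', 'department']
Result: 6 records, 2 fields each

[
  {
    "salary": 46000,
    "age": 28
  },
  {
    "salary": 79000,
    "age": 38
  },
  {
    "salary": 122000,
    "age": 48
  },
  {
    "salary": 111000,
    "age": 38
  },
  {
    "salary": 124000,
    "age": 22
  },
  {
    "salary": 45000,
    "age": 47
  }
]


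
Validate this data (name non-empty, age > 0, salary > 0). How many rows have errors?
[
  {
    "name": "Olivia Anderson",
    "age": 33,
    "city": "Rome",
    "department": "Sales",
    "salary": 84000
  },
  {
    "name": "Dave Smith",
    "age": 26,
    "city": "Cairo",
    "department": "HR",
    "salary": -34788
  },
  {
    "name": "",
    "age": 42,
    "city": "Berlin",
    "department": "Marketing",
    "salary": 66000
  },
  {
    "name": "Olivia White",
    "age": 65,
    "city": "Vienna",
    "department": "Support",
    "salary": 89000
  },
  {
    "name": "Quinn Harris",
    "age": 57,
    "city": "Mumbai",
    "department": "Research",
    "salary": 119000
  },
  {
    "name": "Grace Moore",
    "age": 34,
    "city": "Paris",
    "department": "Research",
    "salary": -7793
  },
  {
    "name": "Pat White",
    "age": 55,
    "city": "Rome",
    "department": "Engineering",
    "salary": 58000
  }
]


Validating 7 records:
Rules: name non-empty, age > 0, salary > 0

  Row 1 (Olivia Anderson): OK
  Row 2 (Dave Smith): negative salary: -34788
  Row 3 (???): empty name
  Row 4 (Olivia White): OK
  Row 5 (Quinn Harris): OK
  Row 6 (Grace Moore): negative salary: -7793
  Row 7 (Pat White): OK

Total errors: 3

3 errors


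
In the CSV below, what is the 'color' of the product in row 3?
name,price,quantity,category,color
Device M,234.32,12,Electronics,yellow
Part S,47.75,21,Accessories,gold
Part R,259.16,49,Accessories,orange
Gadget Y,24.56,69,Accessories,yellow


Query: Row 3 ('Part R'), column 'color'
Value: orange

orange


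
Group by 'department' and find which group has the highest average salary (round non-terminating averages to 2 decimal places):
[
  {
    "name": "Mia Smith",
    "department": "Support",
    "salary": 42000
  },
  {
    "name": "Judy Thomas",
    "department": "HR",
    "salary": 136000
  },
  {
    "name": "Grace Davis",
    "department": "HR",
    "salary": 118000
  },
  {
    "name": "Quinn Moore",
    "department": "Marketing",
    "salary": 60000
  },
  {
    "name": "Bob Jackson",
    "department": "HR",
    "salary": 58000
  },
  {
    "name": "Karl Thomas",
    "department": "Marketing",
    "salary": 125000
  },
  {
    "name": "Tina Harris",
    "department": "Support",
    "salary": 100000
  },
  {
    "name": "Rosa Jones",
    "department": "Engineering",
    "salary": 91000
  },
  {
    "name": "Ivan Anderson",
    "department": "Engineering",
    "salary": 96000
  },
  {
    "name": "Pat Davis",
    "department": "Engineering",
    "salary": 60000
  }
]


Group by: department

Groups:
  Engineering: 3 people, avg salary = 247000/3 ≈ $82333.33
  HR: 3 people, avg salary = 312000/3 = $104000
  Marketing: 2 people, avg salary = 185000/2 = $92500
  Support: 2 people, avg salary = 142000/2 = $71000

Highest average salary: HR ($104000)

HR ($104000)


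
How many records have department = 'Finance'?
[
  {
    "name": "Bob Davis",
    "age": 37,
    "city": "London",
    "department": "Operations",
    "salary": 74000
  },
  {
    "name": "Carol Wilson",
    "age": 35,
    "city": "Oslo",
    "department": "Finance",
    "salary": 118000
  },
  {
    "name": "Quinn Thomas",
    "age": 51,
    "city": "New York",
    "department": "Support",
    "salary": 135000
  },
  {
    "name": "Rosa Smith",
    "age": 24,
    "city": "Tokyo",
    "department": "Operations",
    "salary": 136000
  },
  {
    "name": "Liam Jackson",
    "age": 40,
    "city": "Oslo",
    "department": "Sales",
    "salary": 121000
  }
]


Data: 5 records
Condition: department = 'Finance'

Checking each record:
  Bob Davis: Operations
  Carol Wilson: Finance MATCH
  Quinn Thomas: Support
  Rosa Smith: Operations
  Liam Jackson: Sales

Count: 1

1


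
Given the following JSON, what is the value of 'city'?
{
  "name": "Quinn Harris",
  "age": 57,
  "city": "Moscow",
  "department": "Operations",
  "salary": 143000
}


Looking up field 'city'
Value: Moscow

Moscow


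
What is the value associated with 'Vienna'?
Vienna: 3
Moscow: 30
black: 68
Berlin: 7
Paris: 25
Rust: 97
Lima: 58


Looking up key 'Vienna'
Value: 3

3


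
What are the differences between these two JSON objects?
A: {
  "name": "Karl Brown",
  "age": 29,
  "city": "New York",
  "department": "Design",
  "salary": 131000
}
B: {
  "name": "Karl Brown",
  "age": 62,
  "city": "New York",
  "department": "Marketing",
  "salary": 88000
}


Comparing each field (in key order):
  name: same
  age: DIFFERENT
  city: same
  department: DIFFERENT
  salary: DIFFERENT
Differences:
  age: 29 -> 62
  department: Design -> Marketing
  salary: 131000 -> 88000

3 field(s) changed

3 changes: age, department, salary


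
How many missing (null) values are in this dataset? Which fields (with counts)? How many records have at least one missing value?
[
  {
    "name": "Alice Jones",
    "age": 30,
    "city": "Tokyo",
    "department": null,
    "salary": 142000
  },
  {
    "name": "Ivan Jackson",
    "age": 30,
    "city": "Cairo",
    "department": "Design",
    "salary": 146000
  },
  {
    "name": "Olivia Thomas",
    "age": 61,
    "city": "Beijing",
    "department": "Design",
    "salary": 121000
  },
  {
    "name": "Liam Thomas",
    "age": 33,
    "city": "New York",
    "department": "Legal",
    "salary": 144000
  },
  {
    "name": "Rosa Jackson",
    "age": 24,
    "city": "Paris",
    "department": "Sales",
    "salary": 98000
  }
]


Checking for missing (null) values in 5 records:

  Alice Jones: department
  Ivan Jackson: complete
  Olivia Thomas: complete
  Liam Thomas: complete
  Rosa Jackson: complete

Per field:
  name: 0 missing
  age: 0 missing
  city: 0 missing
  department: 1 missing
  salary: 0 missing

Total missing values: 1
Records with any missing: 1

1 missing values (department: 1); 1 incomplete records


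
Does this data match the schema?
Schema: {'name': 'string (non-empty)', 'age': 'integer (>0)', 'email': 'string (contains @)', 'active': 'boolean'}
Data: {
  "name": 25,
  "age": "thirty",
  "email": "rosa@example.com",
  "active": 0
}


Validating each field against schema:
  name: FAIL (25 is not a string)
  age: FAIL ("thirty" is not an integer)
  email: OK (string with @)
  active: FAIL (0 is not a boolean)

Result: INVALID (3 errors: name, age, active)

INVALID (3 errors: name, age, active)


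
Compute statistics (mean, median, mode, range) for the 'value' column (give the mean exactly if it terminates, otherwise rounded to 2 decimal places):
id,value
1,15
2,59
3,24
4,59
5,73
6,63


Data: [15, 59, 24, 59, 73, 63]
Count: 6
Sum: 293
Mean: 293/6 ≈ 48.83 (rounded to 2 decimal places)
Sorted: [15, 24, 59, 59, 63, 73]
Median: 59.0
Mode: 59 (2 times)
Range: 73 - 15 = 58
Min: 15, Max: 73

mean≈48.83, median=59.0, mode=59, range=58


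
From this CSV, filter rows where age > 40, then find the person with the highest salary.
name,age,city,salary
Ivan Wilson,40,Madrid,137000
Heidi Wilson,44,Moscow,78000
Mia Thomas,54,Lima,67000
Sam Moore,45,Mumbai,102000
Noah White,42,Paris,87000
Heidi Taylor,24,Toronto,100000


Filter: age > 40
Sort by: salary (descending)

Filtered records (4):
  Sam Moore, age 45, salary $102000
  Noah White, age 42, salary $87000
  Heidi Wilson, age 44, salary $78000
  Mia Thomas, age 54, salary $67000

Highest salary: Sam Moore ($102000)

Sam Moore


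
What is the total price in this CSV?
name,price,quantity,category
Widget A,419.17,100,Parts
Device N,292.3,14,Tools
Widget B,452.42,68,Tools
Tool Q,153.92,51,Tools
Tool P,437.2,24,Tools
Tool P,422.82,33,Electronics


Computing total price:
Values: [419.17, 292.3, 452.42, 153.92, 437.2, 422.82]
Sum = 2177.83

2177.83


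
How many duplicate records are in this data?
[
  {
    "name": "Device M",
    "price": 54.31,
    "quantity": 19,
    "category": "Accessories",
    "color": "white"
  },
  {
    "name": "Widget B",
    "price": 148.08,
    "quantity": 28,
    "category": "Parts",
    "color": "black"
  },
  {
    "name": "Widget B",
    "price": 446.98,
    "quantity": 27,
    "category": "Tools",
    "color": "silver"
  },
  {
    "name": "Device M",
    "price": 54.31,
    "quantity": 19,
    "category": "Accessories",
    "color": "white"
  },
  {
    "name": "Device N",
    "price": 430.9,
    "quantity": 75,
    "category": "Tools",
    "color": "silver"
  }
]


Checking 5 records for duplicates:

  Row 1: Device M ($54.31, qty 19)
  Row 2: Widget B ($148.08, qty 28)
  Row 3: Widget B ($446.98, qty 27)
  Row 4: Device M ($54.31, qty 19) <-- DUPLICATE
  Row 5: Device N ($430.9, qty 75)

Duplicates found: 1
Unique records: 4

1 duplicates, 4 unique


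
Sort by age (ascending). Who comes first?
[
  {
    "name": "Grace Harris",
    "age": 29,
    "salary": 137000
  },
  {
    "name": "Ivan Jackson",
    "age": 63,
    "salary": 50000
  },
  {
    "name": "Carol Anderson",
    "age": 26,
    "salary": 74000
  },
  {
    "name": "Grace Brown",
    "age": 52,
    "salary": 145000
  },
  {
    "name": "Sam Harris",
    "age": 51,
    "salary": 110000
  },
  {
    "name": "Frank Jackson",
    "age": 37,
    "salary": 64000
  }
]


Sort by: age (ascending)

Sorted order:
  1. Carol Anderson (age = 26)
  2. Grace Harris (age = 29)
  3. Frank Jackson (age = 37)
  4. Sam Harris (age = 51)
  5. Grace Brown (age = 52)
  6. Ivan Jackson (age = 63)

First: Carol Anderson

Carol Anderson


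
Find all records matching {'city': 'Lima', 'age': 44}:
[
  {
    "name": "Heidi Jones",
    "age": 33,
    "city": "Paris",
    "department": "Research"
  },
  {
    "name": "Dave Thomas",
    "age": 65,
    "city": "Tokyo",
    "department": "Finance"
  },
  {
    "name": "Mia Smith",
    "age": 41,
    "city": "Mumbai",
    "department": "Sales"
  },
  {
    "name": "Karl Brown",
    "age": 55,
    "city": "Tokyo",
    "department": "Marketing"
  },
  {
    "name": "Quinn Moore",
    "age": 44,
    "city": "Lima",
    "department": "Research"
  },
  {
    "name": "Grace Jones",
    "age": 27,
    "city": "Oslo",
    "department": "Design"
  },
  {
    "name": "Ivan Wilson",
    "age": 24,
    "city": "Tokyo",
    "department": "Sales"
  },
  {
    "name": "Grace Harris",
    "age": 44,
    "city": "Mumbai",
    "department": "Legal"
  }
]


Search criteria: {'city': 'Lima', 'age': 44}

Checking 8 records:
  Heidi Jones: {city: Paris, age: 33}
  Dave Thomas: {city: Tokyo, age: 65}
  Mia Smith: {city: Mumbai, age: 41}
  Karl Brown: {city: Tokyo, age: 55}
  Quinn Moore: {city: Lima, age: 44} <-- MATCH
  Grace Jones: {city: Oslo, age: 27}
  Ivan Wilson: {city: Tokyo, age: 24}
  Grace Harris: {city: Mumbai, age: 44}

Matches: ["Quinn Moore"]

["Quinn Moore"]


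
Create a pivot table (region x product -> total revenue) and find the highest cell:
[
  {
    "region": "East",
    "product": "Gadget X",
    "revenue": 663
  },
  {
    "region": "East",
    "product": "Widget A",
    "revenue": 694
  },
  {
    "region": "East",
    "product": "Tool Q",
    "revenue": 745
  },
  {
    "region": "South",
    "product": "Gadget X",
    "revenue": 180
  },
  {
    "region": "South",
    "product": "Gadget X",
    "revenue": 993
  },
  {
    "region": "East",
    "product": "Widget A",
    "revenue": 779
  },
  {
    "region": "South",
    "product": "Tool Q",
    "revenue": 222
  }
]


Pivot: region (rows) x product (columns) -> total revenue

     Gadget X      Tool Q        Widget A    
East           663           745          1473  
South         1173           222             0  

Highest: East / Widget A = $1473

East / Widget A = $1473


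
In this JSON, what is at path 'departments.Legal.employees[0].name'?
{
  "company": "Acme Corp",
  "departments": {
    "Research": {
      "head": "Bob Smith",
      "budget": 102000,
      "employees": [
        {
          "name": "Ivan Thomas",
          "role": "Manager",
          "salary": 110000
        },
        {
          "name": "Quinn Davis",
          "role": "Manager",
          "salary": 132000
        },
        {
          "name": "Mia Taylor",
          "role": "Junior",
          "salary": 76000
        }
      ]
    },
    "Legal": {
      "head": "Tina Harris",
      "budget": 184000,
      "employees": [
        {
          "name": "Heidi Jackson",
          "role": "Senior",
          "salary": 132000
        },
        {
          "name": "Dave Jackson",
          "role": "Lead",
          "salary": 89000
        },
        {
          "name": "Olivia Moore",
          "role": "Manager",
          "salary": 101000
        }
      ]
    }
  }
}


Path: departments.Legal.employees[0].name

Navigate:
  -> departments
  -> Legal
  -> employees[0].name = 'Heidi Jackson'

Heidi Jackson


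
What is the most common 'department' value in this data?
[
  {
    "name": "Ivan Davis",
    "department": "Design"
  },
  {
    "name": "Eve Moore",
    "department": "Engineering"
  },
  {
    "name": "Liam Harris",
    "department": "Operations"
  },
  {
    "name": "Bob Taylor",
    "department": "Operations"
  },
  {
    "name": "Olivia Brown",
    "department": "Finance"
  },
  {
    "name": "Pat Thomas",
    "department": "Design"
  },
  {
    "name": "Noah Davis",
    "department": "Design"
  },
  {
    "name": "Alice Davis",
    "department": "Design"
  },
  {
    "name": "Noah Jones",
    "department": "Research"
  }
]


Counting 'department' values across 9 records:

  Design: 4 ####
  Operations: 2 ##
  Engineering: 1 #
  Finance: 1 #
  Research: 1 #

Most common: Design (4 times)

Design (4 times)


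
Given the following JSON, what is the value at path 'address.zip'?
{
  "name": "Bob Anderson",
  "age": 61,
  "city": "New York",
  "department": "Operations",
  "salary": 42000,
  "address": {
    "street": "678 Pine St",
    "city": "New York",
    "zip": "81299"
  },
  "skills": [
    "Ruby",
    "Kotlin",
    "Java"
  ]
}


Query: address.zip
Path: address -> zip
Value: 81299

81299


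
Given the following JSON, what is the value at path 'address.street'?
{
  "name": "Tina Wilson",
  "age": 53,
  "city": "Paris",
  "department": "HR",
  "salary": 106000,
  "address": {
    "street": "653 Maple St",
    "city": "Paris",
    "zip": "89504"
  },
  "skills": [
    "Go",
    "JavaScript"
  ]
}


Query: address.street
Path: address -> street
Value: 653 Maple St

653 Maple St


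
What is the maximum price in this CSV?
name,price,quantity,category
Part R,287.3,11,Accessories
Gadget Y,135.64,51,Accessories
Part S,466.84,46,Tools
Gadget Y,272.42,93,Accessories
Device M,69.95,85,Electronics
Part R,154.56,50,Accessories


Computing maximum price:
Values: [287.3, 135.64, 466.84, 272.42, 69.95, 154.56]
Max = 466.84

466.84


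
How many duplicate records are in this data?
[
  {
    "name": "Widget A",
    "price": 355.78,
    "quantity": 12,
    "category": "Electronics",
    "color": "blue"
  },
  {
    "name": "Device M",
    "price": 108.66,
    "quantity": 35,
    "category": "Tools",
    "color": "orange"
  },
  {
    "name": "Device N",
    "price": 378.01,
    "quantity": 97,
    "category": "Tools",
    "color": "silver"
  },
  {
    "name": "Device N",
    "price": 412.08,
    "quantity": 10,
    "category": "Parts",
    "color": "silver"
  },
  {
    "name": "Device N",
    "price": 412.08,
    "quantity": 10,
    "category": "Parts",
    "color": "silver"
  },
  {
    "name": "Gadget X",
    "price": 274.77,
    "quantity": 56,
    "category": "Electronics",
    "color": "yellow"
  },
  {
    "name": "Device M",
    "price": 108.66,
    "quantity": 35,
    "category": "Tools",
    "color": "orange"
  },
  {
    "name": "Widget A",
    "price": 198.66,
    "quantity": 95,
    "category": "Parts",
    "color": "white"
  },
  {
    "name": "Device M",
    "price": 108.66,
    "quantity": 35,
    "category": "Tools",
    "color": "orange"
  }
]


Checking 9 records for duplicates:

  Row 1: Widget A ($355.78, qty 12)
  Row 2: Device M ($108.66, qty 35)
  Row 3: Device N ($378.01, qty 97)
  Row 4: Device N ($412.08, qty 10)
  Row 5: Device N ($412.08, qty 10) <-- DUPLICATE
  Row 6: Gadget X ($274.77, qty 56)
  Row 7: Device M ($108.66, qty 35) <-- DUPLICATE
  Row 8: Widget A ($198.66, qty 95)
  Row 9: Device M ($108.66, qty 35) <-- DUPLICATE

Duplicates found: 3
Unique records: 6

3 duplicates, 6 unique


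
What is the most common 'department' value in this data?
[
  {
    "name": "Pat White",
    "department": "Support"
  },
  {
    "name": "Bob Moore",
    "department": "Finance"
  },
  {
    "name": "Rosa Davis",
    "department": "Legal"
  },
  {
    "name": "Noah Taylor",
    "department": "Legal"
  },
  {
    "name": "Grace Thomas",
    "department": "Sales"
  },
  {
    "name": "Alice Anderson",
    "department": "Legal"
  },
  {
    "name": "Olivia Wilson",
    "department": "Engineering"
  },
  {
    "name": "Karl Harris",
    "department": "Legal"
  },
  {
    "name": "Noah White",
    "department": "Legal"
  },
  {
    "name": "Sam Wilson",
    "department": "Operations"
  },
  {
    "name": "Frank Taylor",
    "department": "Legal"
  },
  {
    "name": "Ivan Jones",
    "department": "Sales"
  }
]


Counting 'department' values across 12 records:

  Legal: 6 ######
  Sales: 2 ##
  Support: 1 #
  Finance: 1 #
  Engineering: 1 #
  Operations: 1 #

Most common: Legal (6 times)

Legal (6 times)


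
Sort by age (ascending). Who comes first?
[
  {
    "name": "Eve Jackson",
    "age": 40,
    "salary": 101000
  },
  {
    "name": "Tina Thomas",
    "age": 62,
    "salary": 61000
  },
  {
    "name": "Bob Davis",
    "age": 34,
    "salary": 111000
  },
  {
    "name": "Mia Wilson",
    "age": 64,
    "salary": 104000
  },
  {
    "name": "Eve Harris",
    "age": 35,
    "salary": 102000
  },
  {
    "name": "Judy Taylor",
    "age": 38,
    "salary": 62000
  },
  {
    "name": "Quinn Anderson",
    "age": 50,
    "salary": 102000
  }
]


Sort by: age (ascending)

Sorted order:
  1. Bob Davis (age = 34)
  2. Eve Harris (age = 35)
  3. Judy Taylor (age = 38)
  4. Eve Jackson (age = 40)
  5. Quinn Anderson (age = 50)
  6. Tina Thomas (age = 62)
  7. Mia Wilson (age = 64)

First: Bob Davis

Bob Davis


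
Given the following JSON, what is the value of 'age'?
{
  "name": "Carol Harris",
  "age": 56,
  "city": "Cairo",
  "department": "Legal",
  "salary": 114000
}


Looking up field 'age'
Value: 56

56
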